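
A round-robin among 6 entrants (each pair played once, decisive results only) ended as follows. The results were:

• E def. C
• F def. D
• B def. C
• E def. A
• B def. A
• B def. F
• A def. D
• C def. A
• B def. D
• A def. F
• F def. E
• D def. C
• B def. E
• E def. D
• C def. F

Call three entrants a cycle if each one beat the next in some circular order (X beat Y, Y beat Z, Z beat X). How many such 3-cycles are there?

4

Of the C(6,3) = 20 triples, the cyclic ones are: {A, C, D}; {A, E, F}; {C, D, F}; {C, E, F}.
That is 4.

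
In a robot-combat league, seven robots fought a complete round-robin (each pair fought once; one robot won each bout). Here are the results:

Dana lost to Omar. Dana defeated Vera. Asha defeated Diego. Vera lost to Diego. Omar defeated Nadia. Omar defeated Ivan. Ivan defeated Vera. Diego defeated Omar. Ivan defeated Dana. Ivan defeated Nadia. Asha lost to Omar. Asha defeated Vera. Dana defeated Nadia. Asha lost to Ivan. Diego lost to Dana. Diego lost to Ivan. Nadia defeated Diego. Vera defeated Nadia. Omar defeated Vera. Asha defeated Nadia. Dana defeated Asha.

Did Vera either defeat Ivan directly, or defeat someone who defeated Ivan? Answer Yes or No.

Vera did not beat Ivan directly.
Vera beat Nadia, but each of them lost to Ivan. No two-step path.

No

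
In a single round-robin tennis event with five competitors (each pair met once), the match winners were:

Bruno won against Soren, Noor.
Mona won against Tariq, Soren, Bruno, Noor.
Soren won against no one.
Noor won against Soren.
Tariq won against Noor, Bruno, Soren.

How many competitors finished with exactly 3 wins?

1

Win totals: Soren 0, Tariq 3, Bruno 2, Mona 4, Noor 1.
Exactly 3: Tariq — 1 competitor.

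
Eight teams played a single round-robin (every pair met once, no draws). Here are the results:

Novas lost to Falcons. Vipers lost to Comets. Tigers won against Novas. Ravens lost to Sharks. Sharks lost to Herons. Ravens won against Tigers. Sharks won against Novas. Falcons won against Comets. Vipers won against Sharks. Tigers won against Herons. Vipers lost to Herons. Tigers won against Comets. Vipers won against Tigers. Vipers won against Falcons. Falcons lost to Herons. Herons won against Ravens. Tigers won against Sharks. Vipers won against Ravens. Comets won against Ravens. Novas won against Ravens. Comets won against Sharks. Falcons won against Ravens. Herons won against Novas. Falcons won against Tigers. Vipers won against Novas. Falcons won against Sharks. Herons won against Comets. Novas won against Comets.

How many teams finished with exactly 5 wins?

Win totals: Tigers 4, Vipers 5, Herons 6, Ravens 1, Falcons 5, Sharks 2, Novas 2, Comets 3.
Exactly 5: Vipers, Falcons — 2 teams.

2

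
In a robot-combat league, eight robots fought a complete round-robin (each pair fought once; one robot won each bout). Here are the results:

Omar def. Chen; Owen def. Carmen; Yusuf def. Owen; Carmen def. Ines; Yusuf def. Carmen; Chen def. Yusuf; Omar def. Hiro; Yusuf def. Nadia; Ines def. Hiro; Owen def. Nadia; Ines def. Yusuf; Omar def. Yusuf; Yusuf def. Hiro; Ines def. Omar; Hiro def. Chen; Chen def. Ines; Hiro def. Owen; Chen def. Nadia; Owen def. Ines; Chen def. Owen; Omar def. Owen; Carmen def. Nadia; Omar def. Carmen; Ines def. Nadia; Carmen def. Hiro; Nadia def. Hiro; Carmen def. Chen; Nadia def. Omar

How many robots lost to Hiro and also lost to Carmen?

Hiro beat: Owen, Chen.
Carmen beat: Hiro, Ines, Chen, Nadia.
Both beat: Chen — 1.

1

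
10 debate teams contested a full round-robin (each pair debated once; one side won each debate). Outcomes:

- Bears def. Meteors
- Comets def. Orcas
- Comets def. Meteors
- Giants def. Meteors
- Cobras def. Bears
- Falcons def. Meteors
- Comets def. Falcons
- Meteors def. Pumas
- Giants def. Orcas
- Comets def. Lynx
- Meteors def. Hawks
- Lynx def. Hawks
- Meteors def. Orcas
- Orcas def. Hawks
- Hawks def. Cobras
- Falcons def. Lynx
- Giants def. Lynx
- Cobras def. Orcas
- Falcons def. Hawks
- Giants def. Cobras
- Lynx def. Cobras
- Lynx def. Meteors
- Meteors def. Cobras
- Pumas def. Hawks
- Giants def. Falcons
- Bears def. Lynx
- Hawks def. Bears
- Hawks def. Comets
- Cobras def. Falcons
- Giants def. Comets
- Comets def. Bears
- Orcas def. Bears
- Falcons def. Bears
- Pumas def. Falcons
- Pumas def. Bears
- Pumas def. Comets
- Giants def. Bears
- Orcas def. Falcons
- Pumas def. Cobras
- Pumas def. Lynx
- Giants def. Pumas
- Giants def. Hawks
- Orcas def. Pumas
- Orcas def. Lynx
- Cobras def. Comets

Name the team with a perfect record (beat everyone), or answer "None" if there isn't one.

Giants has 9 wins out of 9 opponents — a perfect record.

Giants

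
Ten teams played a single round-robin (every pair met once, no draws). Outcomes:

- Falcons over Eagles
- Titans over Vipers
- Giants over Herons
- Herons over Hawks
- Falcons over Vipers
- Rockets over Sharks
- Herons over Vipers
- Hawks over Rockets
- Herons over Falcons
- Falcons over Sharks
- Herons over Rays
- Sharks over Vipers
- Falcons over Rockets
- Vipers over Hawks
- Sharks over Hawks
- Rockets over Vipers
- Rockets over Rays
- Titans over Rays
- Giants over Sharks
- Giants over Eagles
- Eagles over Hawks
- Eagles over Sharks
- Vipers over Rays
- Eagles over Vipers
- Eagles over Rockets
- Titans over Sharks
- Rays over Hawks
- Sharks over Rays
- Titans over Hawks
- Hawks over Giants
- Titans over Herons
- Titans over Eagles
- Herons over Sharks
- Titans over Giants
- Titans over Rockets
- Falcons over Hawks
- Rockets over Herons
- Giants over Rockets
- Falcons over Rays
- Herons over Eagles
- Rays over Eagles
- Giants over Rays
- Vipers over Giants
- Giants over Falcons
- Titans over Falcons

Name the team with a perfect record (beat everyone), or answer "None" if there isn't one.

Titans has 9 wins out of 9 opponents — a perfect record.

Titans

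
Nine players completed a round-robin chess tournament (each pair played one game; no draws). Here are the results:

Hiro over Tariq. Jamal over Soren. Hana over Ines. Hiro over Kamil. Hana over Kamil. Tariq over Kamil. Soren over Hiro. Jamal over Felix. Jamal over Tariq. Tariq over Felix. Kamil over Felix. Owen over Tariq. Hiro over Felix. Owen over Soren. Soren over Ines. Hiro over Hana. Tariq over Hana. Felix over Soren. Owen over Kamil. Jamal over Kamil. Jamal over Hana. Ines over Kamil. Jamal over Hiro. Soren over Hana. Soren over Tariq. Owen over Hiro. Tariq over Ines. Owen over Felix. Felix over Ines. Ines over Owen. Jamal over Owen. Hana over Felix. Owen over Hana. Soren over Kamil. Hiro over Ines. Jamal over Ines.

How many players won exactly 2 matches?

2

Win totals: Owen 6, Hiro 5, Felix 2, Ines 2, Soren 5, Tariq 4, Jamal 8, Kamil 1, Hana 3.
Exactly 2: Felix, Ines — 2 players.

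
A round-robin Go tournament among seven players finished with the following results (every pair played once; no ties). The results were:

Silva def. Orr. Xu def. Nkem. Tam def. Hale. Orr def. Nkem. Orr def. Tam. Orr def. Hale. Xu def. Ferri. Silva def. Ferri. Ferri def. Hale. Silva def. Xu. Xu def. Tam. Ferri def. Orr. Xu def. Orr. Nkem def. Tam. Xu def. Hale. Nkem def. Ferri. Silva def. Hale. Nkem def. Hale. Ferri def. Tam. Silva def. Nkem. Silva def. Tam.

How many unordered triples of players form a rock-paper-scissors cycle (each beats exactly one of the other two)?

1

Win totals: Hale 0, Silva 6, Ferri 3, Xu 5, Orr 3, Nkem 3, Tam 1.
A player with w wins dominates both others in C(w,2) triples; summing gives 0 + 15 + 3 + 10 + 3 + 3 + 0 = 34 transitive triples.
Total triples C(7,3) = 35, so cyclic triples = 35 − 34 = 1.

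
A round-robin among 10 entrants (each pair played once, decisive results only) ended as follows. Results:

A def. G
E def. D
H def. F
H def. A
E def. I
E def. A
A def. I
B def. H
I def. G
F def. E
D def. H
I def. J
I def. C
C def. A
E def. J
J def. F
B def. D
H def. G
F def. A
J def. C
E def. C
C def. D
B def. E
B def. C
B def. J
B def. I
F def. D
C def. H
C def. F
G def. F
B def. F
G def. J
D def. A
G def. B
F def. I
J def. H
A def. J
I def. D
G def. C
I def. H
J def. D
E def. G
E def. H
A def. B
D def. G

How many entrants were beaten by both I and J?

I beat: C, D, G, H, J.
J beat: C, D, F, H.
Both beat: C, D, H — 3.

3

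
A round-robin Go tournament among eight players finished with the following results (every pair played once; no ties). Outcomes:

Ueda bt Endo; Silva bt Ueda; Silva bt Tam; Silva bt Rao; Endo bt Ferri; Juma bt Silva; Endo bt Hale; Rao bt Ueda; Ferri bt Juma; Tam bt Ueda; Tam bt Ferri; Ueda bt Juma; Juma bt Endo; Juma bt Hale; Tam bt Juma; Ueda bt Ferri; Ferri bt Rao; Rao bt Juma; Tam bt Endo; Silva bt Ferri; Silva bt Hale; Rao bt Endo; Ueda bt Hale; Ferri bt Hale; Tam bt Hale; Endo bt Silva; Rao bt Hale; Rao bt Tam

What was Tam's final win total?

Tam's results: beat Hale, Ueda, Ferri, Endo, Juma; lost to Silva, Rao.
That is 5 wins.

5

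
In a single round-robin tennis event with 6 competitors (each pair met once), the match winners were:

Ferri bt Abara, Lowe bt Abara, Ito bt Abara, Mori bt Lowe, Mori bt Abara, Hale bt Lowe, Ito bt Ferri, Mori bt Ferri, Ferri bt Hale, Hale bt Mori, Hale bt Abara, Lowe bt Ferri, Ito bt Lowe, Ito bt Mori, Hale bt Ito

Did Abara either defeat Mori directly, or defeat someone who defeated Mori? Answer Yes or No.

Abara did not beat Mori directly.
Abara beat no one, so there is no intermediate competitor.

No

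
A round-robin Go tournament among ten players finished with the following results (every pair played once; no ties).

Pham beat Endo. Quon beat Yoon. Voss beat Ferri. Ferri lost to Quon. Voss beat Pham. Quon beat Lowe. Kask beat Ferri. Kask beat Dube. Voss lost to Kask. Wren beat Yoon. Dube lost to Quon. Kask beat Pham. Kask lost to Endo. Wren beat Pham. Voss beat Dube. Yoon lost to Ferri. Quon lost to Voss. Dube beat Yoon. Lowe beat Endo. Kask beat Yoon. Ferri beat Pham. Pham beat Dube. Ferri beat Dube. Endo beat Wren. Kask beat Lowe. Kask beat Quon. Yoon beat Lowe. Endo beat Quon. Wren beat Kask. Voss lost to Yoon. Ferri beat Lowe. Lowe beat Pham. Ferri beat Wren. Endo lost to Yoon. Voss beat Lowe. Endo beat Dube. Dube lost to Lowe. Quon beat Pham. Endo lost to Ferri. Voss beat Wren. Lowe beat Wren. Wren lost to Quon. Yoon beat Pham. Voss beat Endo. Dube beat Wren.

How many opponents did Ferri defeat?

Ferri's results: beat Lowe, Dube, Endo, Pham, Yoon, Wren; lost to Kask, Quon, Voss.
That is 6 wins.

6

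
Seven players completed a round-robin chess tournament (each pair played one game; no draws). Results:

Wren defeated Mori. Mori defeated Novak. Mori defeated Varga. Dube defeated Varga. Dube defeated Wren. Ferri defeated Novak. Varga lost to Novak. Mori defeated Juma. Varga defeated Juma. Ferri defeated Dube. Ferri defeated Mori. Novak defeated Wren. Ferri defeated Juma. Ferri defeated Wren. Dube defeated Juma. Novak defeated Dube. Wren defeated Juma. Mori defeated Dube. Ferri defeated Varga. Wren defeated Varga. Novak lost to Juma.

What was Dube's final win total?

3

Dube's results: beat Wren, Juma, Varga; lost to Ferri, Mori, Novak.
That is 3 wins.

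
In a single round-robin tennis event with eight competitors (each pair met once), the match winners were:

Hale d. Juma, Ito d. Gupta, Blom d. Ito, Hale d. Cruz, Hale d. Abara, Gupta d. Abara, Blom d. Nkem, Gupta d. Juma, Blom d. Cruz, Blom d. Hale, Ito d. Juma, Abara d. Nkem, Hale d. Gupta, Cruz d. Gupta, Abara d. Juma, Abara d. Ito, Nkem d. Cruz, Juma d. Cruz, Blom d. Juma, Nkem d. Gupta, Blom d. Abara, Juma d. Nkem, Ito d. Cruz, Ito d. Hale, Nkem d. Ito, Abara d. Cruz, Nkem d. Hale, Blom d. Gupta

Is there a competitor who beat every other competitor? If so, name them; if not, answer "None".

Blom has 7 wins out of 7 opponents — a perfect record.

Blom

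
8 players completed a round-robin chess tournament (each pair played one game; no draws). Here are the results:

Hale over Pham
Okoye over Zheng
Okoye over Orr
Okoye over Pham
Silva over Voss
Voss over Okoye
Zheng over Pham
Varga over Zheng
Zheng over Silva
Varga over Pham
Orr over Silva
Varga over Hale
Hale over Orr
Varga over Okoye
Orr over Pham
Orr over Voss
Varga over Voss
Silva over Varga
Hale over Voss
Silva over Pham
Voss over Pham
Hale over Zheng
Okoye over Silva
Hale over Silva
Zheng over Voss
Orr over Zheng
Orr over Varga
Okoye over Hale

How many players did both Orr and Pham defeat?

Orr beat: Zheng, Silva, Voss, Pham, Varga.
Pham beat: no one.
No one was beaten by both.

0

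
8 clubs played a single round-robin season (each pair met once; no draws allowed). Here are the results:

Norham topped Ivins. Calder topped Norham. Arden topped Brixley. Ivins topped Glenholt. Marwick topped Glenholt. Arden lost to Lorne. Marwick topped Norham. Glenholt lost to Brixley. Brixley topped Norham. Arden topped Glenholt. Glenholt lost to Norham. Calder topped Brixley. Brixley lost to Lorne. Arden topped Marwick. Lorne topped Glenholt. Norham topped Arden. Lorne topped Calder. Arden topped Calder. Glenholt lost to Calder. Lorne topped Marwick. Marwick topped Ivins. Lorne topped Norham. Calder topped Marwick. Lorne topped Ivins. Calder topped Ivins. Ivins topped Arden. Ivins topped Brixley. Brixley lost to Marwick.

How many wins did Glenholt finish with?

0

Glenholt's results: beat no one; lost to Marwick, Calder, Brixley, Arden, Norham, Lorne, Ivins.
That is 0 wins.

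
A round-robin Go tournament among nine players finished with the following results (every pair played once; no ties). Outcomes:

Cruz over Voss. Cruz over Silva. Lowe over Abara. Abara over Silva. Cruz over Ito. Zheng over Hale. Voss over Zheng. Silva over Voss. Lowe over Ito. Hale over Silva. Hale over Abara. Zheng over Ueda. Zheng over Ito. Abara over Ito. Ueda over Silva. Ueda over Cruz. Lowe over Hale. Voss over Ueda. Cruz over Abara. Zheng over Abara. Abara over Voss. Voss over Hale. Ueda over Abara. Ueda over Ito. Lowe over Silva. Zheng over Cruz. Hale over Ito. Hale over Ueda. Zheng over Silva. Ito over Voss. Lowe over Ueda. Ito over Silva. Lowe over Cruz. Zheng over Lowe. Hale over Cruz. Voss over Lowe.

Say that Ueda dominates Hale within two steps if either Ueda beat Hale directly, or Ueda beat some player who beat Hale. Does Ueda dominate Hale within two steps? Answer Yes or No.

Ueda did not beat Hale directly.
Ueda beat Abara, Silva, Cruz, Ito, but each of them lost to Hale. No two-step path.

No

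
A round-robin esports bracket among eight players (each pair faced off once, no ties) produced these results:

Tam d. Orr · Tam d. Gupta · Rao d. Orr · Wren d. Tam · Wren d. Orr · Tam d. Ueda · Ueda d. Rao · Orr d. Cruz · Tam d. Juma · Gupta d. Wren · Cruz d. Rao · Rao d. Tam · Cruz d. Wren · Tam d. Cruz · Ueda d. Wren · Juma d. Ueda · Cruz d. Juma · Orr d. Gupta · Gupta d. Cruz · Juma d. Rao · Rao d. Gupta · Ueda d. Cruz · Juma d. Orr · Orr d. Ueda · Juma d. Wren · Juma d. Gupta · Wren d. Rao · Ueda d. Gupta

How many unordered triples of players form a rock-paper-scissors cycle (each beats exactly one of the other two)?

Win totals: Orr 3, Juma 5, Wren 3, Rao 3, Gupta 2, Ueda 4, Cruz 3, Tam 5.
A player with w wins dominates both others in C(w,2) triples; summing gives 3 + 10 + 3 + 3 + 1 + 6 + 3 + 10 = 39 transitive triples.
Total triples C(8,3) = 56, so cyclic triples = 56 − 39 = 17.

17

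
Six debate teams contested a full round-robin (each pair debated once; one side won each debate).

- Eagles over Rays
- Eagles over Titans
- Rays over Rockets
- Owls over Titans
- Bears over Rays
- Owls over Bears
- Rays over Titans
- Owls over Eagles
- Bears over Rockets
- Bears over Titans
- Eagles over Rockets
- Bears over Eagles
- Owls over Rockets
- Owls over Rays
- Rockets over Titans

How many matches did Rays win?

2

Rays' results: beat Rockets, Titans; lost to Bears, Owls, Eagles.
That is 2 wins.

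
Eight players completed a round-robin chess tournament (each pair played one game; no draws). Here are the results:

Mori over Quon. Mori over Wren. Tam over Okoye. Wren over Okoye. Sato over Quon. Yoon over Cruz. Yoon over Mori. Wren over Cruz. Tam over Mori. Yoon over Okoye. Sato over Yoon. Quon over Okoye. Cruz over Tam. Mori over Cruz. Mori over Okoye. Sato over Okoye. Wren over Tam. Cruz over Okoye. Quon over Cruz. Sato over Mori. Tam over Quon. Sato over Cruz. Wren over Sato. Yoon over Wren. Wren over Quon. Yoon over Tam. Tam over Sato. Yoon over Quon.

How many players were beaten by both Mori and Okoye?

0

Mori beat: Quon, Wren, Okoye, Cruz.
Okoye beat: no one.
No one was beaten by both.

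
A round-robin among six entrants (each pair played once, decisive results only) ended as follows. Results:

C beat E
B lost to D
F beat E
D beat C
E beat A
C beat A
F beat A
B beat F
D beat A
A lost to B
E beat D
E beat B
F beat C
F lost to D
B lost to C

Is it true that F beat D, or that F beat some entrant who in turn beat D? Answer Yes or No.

Yes

F did not beat D directly.
F beat A, C, E. Of those, E beat D.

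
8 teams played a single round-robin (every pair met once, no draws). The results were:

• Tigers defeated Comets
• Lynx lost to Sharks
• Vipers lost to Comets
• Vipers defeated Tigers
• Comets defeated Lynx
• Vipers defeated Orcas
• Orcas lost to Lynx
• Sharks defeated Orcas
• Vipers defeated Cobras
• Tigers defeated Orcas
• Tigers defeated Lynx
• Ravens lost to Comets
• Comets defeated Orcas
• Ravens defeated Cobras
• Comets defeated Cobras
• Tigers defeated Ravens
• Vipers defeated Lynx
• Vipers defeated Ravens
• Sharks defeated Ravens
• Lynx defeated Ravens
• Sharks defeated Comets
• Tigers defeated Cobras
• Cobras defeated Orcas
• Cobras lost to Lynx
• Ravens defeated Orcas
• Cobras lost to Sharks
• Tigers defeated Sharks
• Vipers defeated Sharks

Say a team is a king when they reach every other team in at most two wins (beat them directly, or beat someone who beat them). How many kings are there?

3

Orcas cannot reach Sharks, Comets, Vipers, Tigers, Ravens, Lynx, Cobras in two steps.
Sharks cannot reach Tigers in two steps.
Comets reaches everyone (king).
Vipers reaches everyone (king).
Tigers reaches everyone (king).
Ravens cannot reach Sharks, Comets, Vipers, Tigers, Lynx in two steps.
Lynx cannot reach Sharks, Comets, Vipers, Tigers in two steps.
Cobras cannot reach Sharks, Comets, Vipers, Tigers, Ravens, Lynx in two steps.
Kings: Comets, Vipers, Tigers — 3.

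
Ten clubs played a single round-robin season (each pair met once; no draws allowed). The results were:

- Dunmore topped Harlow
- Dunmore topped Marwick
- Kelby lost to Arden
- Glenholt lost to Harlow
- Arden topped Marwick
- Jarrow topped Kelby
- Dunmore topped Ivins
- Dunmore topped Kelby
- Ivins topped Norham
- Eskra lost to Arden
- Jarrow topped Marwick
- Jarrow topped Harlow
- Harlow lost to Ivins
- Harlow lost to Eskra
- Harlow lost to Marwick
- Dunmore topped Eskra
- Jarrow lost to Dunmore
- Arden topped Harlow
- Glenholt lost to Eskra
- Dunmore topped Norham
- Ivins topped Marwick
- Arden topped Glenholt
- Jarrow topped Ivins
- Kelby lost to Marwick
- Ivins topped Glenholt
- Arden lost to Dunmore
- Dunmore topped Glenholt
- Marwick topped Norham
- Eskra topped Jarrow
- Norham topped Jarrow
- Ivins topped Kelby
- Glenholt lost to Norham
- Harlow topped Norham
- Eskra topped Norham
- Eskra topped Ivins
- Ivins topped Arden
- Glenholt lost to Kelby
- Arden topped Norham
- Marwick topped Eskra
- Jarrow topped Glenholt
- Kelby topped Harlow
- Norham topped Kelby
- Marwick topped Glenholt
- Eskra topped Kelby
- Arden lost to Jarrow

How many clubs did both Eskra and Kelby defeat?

2

Eskra beat: Kelby, Glenholt, Jarrow, Ivins, Norham, Harlow.
Kelby beat: Glenholt, Harlow.
Both beat: Glenholt, Harlow — 2.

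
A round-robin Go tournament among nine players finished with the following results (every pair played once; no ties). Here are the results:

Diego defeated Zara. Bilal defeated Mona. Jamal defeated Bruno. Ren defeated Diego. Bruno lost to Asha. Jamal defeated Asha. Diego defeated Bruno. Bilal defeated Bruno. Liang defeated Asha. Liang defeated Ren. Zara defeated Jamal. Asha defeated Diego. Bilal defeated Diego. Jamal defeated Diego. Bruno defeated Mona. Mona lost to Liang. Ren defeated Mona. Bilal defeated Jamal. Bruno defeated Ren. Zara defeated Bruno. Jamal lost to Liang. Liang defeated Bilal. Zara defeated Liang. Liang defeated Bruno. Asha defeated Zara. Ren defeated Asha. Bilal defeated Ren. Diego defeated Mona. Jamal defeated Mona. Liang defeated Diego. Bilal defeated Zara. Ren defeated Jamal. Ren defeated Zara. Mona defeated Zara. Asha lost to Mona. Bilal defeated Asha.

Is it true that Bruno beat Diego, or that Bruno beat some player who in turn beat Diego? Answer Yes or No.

Bruno did not beat Diego directly.
Bruno beat Mona, Ren. Of those, Ren beat Diego.

Yes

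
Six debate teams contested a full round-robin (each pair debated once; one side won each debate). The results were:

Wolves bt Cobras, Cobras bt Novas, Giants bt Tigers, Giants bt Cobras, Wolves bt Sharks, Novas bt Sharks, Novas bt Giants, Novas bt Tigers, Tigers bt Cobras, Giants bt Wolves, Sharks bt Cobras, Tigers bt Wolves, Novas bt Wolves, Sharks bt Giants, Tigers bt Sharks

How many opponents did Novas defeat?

Novas' results: beat Wolves, Giants, Sharks, Tigers; lost to Cobras.
That is 4 wins.

4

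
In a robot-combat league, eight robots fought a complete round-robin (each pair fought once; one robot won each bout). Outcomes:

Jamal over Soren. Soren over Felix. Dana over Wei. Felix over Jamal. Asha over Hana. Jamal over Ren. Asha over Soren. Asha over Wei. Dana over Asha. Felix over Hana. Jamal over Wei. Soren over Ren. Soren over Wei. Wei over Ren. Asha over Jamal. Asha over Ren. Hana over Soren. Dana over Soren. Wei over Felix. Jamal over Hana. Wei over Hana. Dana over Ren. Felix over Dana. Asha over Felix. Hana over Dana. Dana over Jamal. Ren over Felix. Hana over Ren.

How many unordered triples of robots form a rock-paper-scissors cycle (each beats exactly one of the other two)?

13

Win totals: Dana 5, Ren 1, Asha 6, Felix 3, Hana 3, Wei 3, Soren 3, Jamal 4.
A robot with w wins dominates both others in C(w,2) triples; summing gives 10 + 0 + 15 + 3 + 3 + 3 + 3 + 6 = 43 transitive triples.
Total triples C(8,3) = 56, so cyclic triples = 56 − 43 = 13.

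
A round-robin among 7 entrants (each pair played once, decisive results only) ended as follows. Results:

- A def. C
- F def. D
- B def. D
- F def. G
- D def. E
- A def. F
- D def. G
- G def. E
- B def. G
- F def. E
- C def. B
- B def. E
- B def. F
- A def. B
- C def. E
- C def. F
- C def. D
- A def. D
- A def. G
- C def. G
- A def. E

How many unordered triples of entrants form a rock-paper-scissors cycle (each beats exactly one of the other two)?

Win totals: A 6, B 4, C 5, D 2, E 0, F 3, G 1.
An entrant with w wins dominates both others in C(w,2) triples; summing gives 15 + 6 + 10 + 1 + 0 + 3 + 0 = 35 transitive triples.
Total triples C(7,3) = 35, so cyclic triples = 35 − 35 = 0.

0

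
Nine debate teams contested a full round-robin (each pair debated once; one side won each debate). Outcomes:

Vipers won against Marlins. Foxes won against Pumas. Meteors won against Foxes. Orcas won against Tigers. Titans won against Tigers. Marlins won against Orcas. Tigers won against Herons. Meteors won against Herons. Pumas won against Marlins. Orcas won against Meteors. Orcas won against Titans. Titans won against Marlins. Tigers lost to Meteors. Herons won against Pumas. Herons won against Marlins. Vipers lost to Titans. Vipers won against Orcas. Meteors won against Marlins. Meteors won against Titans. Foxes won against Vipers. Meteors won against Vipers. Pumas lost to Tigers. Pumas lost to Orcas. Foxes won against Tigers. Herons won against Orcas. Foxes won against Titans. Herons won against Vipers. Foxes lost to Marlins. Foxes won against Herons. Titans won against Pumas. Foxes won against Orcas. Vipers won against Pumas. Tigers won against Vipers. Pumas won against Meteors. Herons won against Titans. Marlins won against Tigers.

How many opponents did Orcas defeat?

Orcas' results: beat Pumas, Tigers, Meteors, Titans; lost to Marlins, Herons, Foxes, Vipers.
That is 4 wins.

4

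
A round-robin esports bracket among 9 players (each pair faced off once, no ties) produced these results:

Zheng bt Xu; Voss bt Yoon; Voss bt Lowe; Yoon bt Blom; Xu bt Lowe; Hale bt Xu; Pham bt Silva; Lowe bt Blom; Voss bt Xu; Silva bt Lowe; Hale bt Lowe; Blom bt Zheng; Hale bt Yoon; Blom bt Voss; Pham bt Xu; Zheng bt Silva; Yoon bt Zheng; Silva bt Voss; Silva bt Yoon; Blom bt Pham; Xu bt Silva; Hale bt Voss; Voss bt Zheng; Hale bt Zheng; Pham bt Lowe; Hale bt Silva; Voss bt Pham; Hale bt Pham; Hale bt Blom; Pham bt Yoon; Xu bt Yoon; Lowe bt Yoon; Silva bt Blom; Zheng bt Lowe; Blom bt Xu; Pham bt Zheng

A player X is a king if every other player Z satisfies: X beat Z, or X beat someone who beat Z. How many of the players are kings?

1

Yoon cannot reach Hale in two steps.
Xu cannot reach Hale, Pham in two steps.
Lowe cannot reach Silva, Hale in two steps.
Zheng cannot reach Hale, Pham in two steps.
Silva cannot reach Hale in two steps.
Hale reaches everyone (king).
Voss cannot reach Hale in two steps.
Blom cannot reach Hale in two steps.
Pham cannot reach Hale in two steps.
Kings: Hale — 1.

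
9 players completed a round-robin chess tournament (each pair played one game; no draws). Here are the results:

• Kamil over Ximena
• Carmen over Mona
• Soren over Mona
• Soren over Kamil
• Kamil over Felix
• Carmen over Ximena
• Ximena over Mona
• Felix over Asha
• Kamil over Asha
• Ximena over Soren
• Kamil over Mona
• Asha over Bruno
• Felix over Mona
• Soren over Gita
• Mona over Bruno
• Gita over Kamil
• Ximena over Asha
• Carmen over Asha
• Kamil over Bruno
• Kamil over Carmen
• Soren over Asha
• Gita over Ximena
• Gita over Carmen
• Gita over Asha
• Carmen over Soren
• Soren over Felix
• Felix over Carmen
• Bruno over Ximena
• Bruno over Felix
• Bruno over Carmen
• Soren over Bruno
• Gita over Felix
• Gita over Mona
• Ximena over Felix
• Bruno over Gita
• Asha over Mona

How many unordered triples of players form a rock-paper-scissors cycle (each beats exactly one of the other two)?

Win totals: Asha 2, Felix 3, Gita 6, Carmen 4, Ximena 4, Bruno 4, Mona 1, Kamil 6, Soren 6.
A player with w wins dominates both others in C(w,2) triples; summing gives 1 + 3 + 15 + 6 + 6 + 6 + 0 + 15 + 15 = 67 transitive triples.
Total triples C(9,3) = 84, so cyclic triples = 84 − 67 = 17.

17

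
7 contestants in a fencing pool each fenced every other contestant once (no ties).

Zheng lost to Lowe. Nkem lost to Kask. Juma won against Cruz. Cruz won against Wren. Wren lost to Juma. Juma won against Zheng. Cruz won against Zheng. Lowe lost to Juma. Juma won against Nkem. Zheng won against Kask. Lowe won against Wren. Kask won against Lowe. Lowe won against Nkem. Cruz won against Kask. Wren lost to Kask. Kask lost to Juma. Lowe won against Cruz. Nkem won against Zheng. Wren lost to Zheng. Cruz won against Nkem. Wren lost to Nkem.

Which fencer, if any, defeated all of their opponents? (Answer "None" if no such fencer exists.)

Juma has 6 wins out of 6 opponents — a perfect record.

Juma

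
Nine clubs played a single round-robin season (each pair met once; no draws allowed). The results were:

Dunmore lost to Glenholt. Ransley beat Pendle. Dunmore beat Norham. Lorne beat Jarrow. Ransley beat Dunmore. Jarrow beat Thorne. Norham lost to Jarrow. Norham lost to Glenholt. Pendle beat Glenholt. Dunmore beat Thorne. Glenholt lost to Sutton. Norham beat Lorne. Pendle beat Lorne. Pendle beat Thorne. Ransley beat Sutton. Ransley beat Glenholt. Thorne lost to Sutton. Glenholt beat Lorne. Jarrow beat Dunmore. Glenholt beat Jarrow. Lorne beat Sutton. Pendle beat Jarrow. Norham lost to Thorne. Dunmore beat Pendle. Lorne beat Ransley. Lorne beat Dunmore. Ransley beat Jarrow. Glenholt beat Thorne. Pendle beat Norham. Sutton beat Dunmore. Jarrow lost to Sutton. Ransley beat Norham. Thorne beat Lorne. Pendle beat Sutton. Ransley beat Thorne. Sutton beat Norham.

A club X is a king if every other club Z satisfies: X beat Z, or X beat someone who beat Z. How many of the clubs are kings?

4

Thorne cannot reach Glenholt, Pendle in two steps.
Glenholt reaches everyone (king).
Dunmore cannot reach Ransley in two steps.
Ransley reaches everyone (king).
Pendle reaches everyone (king).
Sutton cannot reach Ransley in two steps.
Lorne reaches everyone (king).
Jarrow cannot reach Glenholt, Ransley, Sutton in two steps.
Norham cannot reach Thorne, Glenholt, Pendle in two steps.
Kings: Glenholt, Ransley, Pendle, Lorne — 4.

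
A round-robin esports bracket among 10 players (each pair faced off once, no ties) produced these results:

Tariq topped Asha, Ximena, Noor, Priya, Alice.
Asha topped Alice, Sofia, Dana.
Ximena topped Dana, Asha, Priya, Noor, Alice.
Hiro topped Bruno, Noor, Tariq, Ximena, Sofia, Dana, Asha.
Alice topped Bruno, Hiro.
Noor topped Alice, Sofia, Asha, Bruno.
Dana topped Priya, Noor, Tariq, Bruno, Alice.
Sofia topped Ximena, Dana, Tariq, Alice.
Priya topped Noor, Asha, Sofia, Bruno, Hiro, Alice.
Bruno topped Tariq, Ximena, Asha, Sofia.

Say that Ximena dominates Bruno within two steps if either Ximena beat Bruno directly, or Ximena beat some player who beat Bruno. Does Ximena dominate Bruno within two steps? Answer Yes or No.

Ximena did not beat Bruno directly.
Ximena beat Asha, Dana, Priya, Alice, Noor. Of those, Dana beat Bruno.

Yes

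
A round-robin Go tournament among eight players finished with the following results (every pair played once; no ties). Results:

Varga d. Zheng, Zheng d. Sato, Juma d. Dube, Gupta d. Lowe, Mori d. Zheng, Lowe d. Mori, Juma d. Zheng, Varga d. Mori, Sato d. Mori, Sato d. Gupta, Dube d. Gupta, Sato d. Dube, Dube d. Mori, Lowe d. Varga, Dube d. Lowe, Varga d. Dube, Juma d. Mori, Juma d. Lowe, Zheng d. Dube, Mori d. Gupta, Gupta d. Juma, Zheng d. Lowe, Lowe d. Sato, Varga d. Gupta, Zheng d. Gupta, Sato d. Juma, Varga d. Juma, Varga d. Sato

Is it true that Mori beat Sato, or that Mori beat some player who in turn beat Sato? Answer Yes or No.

Yes

Mori did not beat Sato directly.
Mori beat Gupta, Zheng. Of those, Zheng beat Sato.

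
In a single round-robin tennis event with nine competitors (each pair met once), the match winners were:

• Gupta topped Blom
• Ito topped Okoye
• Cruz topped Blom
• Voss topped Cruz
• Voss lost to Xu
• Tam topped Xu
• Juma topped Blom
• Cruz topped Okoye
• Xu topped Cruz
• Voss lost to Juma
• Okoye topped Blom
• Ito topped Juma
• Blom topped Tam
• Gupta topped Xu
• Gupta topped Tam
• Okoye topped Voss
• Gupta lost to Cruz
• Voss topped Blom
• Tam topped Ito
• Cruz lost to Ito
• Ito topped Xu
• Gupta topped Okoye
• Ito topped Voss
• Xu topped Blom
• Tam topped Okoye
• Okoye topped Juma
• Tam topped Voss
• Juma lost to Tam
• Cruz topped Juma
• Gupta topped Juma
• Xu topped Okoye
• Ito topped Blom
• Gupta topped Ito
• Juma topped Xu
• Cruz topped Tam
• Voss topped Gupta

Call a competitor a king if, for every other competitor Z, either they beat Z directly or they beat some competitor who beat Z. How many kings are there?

5

Tam reaches everyone (king).
Okoye cannot reach Ito in two steps.
Ito reaches everyone (king).
Blom cannot reach Cruz, Gupta in two steps.
Cruz reaches everyone (king).
Juma cannot reach Ito in two steps.
Voss reaches everyone (king).
Xu cannot reach Ito in two steps.
Gupta reaches everyone (king).
Kings: Tam, Ito, Cruz, Voss, Gupta — 5.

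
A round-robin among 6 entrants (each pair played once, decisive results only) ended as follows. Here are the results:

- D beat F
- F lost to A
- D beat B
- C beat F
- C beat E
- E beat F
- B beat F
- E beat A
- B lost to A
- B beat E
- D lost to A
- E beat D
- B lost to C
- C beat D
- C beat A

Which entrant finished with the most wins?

C

Win totals: A 3, B 2, C 5, D 2, E 3, F 0.
C leads with 5 wins (next highest: 3).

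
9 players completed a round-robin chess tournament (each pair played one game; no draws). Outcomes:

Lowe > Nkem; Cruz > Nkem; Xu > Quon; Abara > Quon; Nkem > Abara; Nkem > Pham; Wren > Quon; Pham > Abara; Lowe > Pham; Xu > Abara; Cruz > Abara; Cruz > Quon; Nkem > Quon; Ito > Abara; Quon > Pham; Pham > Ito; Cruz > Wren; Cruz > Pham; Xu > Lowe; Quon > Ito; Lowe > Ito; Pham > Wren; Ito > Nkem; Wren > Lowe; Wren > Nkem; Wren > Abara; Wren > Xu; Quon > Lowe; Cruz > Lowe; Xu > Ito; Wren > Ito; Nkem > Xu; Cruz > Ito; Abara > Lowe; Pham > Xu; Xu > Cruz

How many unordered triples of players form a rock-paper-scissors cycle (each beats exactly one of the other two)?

Win totals: Xu 5, Pham 4, Nkem 4, Wren 6, Lowe 3, Quon 3, Abara 2, Cruz 7, Ito 2.
A player with w wins dominates both others in C(w,2) triples; summing gives 10 + 6 + 6 + 15 + 3 + 3 + 1 + 21 + 1 = 66 transitive triples.
Total triples C(9,3) = 84, so cyclic triples = 84 − 66 = 18.

18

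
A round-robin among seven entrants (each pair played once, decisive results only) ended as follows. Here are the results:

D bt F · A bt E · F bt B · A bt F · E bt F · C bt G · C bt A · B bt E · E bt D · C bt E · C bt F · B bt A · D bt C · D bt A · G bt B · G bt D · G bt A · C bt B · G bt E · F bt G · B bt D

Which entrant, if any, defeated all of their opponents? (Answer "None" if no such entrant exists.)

Highest win total is C with 5 (out of 6 possible).
C lost to D, so no entrant went undefeated.

None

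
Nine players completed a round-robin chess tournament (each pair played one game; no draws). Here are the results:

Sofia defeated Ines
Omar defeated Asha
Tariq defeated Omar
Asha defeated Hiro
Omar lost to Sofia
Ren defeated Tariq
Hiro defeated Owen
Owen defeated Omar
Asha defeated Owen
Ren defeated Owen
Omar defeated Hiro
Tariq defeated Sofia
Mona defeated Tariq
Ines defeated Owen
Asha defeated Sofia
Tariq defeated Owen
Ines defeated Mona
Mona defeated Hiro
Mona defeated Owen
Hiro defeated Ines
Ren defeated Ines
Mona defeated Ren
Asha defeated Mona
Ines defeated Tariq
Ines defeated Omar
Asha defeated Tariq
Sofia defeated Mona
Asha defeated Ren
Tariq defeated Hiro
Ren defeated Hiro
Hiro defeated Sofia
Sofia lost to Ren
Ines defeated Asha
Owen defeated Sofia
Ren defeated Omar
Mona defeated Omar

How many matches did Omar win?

2

Omar's results: beat Hiro, Asha; lost to Mona, Tariq, Ines, Ren, Sofia, Owen.
That is 2 wins.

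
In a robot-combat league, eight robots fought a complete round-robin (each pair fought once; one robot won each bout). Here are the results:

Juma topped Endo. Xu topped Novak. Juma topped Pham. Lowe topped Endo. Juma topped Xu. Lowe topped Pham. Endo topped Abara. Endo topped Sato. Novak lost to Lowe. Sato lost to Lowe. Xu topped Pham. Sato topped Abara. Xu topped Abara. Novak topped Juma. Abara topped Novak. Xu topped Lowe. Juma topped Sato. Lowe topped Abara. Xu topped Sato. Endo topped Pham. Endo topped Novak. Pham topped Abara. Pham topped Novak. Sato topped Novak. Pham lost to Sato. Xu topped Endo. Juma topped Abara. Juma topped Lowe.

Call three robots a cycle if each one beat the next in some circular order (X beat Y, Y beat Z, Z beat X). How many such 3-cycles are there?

Win totals: Lowe 5, Juma 6, Sato 3, Pham 2, Abara 1, Xu 6, Endo 4, Novak 1.
A robot with w wins dominates both others in C(w,2) triples; summing gives 10 + 15 + 3 + 1 + 0 + 15 + 6 + 0 = 50 transitive triples.
Total triples C(8,3) = 56, so cyclic triples = 56 − 50 = 6.

6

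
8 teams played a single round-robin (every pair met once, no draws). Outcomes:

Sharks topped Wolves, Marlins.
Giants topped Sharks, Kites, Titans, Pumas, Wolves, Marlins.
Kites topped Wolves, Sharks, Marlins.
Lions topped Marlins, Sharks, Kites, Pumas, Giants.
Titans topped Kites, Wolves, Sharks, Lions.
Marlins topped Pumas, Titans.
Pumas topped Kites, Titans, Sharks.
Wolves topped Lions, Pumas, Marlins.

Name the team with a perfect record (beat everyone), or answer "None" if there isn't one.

None

Highest win total is Giants with 6 (out of 7 possible).
Giants lost to Lions, so no team went undefeated.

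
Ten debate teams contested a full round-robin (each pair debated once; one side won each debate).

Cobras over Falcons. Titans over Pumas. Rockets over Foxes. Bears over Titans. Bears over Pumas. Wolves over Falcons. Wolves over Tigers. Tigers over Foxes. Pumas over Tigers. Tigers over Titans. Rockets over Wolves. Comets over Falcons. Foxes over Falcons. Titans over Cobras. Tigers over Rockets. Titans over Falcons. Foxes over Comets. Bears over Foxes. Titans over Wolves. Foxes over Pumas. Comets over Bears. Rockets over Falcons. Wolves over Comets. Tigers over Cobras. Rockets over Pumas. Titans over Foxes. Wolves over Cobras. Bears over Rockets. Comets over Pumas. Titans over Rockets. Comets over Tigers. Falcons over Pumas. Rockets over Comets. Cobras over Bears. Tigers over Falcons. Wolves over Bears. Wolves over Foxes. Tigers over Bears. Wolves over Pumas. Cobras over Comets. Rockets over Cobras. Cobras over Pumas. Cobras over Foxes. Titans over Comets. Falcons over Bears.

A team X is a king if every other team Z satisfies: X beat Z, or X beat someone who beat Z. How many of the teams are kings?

Titans reaches everyone (king).
Bears reaches everyone (king).
Rockets cannot reach Titans in two steps.
Foxes cannot reach Titans, Rockets, Wolves, Cobras in two steps.
Falcons cannot reach Wolves, Comets, Cobras in two steps.
Wolves reaches everyone (king).
Tigers reaches everyone (king).
Pumas cannot reach Wolves, Comets in two steps.
Comets cannot reach Wolves in two steps.
Cobras cannot reach Wolves in two steps.
Kings: Titans, Bears, Wolves, Tigers — 4.

4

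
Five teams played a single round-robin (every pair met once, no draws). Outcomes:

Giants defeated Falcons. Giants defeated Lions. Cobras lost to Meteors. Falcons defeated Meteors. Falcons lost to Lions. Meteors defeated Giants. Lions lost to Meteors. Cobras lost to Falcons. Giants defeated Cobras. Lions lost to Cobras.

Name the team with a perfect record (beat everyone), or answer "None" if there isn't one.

None

Highest win total is Meteors with 3 (out of 4 possible).
Meteors lost to Falcons, so no team went undefeated.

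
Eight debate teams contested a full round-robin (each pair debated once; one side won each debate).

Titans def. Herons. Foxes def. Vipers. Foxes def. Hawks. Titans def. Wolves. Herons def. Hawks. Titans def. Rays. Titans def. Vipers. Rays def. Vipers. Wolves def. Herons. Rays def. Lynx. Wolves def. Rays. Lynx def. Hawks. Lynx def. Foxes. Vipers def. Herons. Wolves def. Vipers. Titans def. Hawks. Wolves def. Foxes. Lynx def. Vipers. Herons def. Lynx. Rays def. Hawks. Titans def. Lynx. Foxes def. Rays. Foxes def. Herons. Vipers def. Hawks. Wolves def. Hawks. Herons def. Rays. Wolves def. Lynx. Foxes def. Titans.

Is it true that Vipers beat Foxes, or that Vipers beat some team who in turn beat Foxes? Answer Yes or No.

Vipers did not beat Foxes directly.
Vipers beat Hawks, Herons, but each of them lost to Foxes. No two-step path.

No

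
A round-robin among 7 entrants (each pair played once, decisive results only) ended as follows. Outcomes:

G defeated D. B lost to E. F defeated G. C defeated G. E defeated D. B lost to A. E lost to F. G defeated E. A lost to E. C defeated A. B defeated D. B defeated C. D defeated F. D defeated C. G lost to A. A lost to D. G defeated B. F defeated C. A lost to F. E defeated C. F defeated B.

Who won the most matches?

F

Win totals: A 2, B 2, C 2, D 3, E 4, F 5, G 3.
F leads with 5 wins (next highest: 4).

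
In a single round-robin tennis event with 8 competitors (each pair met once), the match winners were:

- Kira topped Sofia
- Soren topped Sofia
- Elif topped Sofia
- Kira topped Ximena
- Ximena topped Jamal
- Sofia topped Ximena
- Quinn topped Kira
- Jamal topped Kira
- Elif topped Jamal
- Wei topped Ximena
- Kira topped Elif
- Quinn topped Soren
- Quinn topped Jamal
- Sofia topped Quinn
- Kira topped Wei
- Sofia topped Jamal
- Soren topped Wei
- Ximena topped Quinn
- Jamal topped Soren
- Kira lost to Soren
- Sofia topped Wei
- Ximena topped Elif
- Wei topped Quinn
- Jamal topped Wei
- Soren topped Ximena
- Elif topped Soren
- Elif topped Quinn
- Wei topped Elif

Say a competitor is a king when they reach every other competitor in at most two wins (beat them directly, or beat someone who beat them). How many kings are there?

Soren reaches everyone (king).
Quinn reaches everyone (king).
Sofia reaches everyone (king).
Jamal reaches everyone (king).
Ximena reaches everyone (king).
Wei reaches everyone (king).
Elif reaches everyone (king).
Kira reaches everyone (king).
Kings: Soren, Quinn, Sofia, Jamal, Ximena, Wei, Elif, Kira — 8.

8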